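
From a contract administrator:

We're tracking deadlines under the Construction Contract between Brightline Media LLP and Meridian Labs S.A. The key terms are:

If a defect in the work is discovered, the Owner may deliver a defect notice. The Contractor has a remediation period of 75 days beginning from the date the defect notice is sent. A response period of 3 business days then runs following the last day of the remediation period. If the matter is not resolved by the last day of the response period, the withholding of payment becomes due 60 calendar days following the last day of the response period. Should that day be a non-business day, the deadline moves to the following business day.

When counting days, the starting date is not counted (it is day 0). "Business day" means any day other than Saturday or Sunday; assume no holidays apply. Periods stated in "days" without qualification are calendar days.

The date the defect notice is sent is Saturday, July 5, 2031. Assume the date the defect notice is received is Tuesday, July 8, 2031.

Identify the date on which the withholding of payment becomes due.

November 24, 2031

Adding 75 calendar days to July 5, 2031 gives September 18, 2031, which is the last day of the remediation period.
From Thursday, September 18, 2031, 3 business days (Sep 19, Sep 22, Sep 23, skipping weekends) brings us to Tuesday, September 23, 2031, which is the last day of the response period.
The date on which the withholding of payment becomes due: September 23, 2031 + 60 days = November 22, 2031. That falls on a Saturday, so it rolls to the next business day, Monday, November 24, 2031.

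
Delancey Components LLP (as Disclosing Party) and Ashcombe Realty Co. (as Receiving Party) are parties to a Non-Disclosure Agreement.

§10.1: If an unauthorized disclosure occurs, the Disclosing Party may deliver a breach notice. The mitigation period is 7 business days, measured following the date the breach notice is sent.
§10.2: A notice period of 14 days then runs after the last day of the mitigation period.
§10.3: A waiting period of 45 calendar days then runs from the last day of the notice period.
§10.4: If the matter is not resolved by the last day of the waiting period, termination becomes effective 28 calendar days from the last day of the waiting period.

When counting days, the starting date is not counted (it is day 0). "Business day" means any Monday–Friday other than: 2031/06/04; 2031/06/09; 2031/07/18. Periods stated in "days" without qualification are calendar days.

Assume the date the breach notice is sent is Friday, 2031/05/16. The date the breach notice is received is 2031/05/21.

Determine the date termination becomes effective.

2031/08/22

The last day of the mitigation period: 7 business days after Friday, 2031/05/16, skipping weekends — May 19, May 20, May 21, May 22, May 23, May 26, May 27 — lands on Tuesday, 2031/05/27.
The last day of the notice period: 14 calendar days after 2031/05/27 is 2031/06/10.
The last day of the waiting period: 2031/06/10 + 45 days = 2031/07/25.
The date termination becomes effective: 28 calendar days after 2031/07/25 is 2031/08/22.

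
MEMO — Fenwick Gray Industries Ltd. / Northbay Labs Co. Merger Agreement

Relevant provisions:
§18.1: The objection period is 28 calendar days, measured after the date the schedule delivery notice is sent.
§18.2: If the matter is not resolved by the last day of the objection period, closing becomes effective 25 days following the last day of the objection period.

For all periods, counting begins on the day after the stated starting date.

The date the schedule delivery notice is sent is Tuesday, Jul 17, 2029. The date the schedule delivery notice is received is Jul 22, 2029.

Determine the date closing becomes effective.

The last day of the objection period: 28 calendar days after Jul 17, 2029 is Aug 14, 2029.
Adding 25 calendar days to Aug 14, 2029 gives Sep 8, 2029, which is the date closing becomes effective.

Sep 8, 2029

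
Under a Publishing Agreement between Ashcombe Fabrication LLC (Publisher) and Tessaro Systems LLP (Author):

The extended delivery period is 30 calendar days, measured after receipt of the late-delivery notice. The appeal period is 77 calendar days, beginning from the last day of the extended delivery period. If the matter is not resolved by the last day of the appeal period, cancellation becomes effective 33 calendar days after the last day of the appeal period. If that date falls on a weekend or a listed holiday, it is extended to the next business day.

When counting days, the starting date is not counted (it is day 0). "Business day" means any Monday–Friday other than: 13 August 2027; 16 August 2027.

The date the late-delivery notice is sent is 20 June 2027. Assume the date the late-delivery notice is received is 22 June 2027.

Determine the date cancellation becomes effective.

The last day of the extended delivery period: 22 June 2027 + 30 days = 22 July 2027.
Adding 77 calendar days to 22 July 2027 gives 7 October 2027, which is the last day of the appeal period.
The date cancellation becomes effective: 33 calendar days after 7 October 2027 is 9 November 2027. 9 November 2027 is a Tuesday and is not a listed holiday, so no roll-forward applies.

9 November 2027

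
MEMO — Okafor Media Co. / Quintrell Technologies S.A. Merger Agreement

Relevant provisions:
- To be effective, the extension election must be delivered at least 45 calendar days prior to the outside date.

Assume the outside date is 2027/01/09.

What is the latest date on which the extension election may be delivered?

2026/11/25

Counting back 45 calendar days from 2027/01/09 gives 2026/11/25.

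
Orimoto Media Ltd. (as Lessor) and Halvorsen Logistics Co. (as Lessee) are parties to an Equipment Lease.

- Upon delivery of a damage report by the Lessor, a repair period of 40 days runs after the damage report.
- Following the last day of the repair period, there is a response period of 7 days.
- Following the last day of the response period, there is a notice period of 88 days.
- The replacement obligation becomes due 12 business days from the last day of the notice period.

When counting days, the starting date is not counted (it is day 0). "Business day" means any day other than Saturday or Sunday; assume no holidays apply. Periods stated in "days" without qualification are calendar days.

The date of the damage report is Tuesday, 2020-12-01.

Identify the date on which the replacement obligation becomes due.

The last day of the repair period: 40 calendar days after 2020-12-01 is 2021-01-10.
Adding 7 calendar days to 2021-01-10 gives 2021-01-17, which is the last day of the response period.
The last day of the notice period: 88 calendar days after 2021-01-17 is 2021-04-15.
The date on which the replacement obligation becomes due: counting 12 business days from Thursday, 2021-04-15 (Apr 16, Apr 19, Apr 20, Apr 21, …, Apr 29, Apr 30, May 3, skipping weekends) reaches Monday, 2021-05-03.

2021-05-03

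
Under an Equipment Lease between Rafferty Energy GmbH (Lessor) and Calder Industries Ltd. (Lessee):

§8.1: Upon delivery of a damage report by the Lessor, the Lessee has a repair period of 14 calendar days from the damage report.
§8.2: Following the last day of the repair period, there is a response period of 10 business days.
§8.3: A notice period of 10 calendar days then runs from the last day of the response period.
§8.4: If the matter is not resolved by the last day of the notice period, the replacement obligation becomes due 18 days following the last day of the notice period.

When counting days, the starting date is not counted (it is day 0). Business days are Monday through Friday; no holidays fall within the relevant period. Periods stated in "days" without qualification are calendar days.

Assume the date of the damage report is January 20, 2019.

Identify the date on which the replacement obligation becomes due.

March 15, 2019

Adding 14 calendar days to January 20, 2019 gives February 3, 2019, which is the last day of the repair period.
The last day of the response period: counting 10 business days from Sunday, February 3, 2019 (Feb 4, Feb 5, Feb 6, Feb 7, Feb 8, Feb 11, Feb 12, Feb 13, Feb 14, Feb 15, skipping weekends) reaches Friday, February 15, 2019.
Adding 10 calendar days to February 15, 2019 gives February 25, 2019, which is the last day of the notice period.
The date on which the replacement obligation becomes due: 18 calendar days after February 25, 2019 is March 15, 2019.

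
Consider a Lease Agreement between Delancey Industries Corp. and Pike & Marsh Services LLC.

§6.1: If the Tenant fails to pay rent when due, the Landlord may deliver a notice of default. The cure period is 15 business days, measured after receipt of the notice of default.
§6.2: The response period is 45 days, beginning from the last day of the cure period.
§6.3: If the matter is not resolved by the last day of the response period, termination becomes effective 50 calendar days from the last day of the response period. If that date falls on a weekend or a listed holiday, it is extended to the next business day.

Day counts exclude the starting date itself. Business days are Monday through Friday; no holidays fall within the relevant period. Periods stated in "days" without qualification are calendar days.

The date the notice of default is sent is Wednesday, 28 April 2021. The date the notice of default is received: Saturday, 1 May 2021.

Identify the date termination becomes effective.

24 August 2021

The last day of the cure period: counting 15 business days from Saturday, 1 May 2021 (May 3, May 4, May 5, May 6, …, May 19, May 20, May 21, skipping weekends) reaches Friday, 21 May 2021.
The last day of the response period: 21 May 2021 + 45 days = 5 July 2021.
The date termination becomes effective: 50 calendar days after 5 July 2021 is 24 August 2021. 24 August 2021 is a Tuesday, so no roll-forward applies.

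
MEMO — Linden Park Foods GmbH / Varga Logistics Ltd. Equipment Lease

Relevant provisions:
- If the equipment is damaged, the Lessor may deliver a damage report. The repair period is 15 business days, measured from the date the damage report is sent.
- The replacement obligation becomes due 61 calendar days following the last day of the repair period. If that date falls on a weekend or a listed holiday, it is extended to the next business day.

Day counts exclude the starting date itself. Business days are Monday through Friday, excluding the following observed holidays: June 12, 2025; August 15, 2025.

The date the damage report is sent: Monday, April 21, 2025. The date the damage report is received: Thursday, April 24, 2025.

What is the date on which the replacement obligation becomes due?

July 14, 2025

From Monday, April 21, 2025, 15 business days (Apr 22, Apr 23, Apr 24, Apr 25, …, May 8, May 9, May 12, skipping weekends) brings us to Monday, May 12, 2025, which is the last day of the repair period.
The date on which the replacement obligation becomes due: May 12, 2025 + 61 days = July 12, 2025. That falls on a Saturday, so it rolls to the next business day, Monday, July 14, 2025.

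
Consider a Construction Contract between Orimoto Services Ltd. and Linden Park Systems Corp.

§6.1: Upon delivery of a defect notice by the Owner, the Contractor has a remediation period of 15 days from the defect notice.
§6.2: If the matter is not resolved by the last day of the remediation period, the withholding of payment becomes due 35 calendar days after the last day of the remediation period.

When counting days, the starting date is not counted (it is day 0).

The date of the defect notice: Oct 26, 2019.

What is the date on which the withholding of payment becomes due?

Dec 15, 2019

The last day of the remediation period: Oct 26, 2019 + 15 days = Nov 10, 2019.
Adding 35 calendar days to Nov 10, 2019 gives Dec 15, 2019, which is the date on which the withholding of payment becomes due.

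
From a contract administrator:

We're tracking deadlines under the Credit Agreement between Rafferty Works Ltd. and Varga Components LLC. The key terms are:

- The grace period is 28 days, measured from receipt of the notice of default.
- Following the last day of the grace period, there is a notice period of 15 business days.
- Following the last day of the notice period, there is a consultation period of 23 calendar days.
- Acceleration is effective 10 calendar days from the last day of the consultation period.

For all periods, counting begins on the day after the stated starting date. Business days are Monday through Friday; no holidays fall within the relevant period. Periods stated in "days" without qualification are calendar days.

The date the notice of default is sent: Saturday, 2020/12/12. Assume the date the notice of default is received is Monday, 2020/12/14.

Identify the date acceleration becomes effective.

2021/03/06

The last day of the grace period: 28 calendar days after 2020/12/14 is 2021/01/11.
From Monday, 2021/01/11, 15 business days (Jan 12, Jan 13, Jan 14, Jan 15, …, Jan 28, Jan 29, Feb 1, skipping weekends) brings us to Monday, 2021/02/01, which is the last day of the notice period.
The last day of the consultation period: 23 calendar days after 2021/02/01 is 2021/02/24.
The date acceleration becomes effective: 10 calendar days after 2021/02/24 is 2021/03/06.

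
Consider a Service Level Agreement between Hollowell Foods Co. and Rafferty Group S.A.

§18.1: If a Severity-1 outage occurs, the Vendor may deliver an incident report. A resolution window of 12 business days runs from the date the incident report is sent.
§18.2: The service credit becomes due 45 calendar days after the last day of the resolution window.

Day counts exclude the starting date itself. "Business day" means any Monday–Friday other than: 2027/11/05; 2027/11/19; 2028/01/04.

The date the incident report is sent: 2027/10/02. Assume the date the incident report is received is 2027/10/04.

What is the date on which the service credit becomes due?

The last day of the resolution window: counting 12 business days from Saturday, 2027/10/02 (Oct 4, Oct 5, Oct 6, Oct 7, …, Oct 15, Oct 18, Oct 19, skipping weekends) reaches Tuesday, 2027/10/19.
Adding 45 calendar days to 2027/10/19 gives 2027/12/03, which is the date on which the service credit becomes due.

2027/12/03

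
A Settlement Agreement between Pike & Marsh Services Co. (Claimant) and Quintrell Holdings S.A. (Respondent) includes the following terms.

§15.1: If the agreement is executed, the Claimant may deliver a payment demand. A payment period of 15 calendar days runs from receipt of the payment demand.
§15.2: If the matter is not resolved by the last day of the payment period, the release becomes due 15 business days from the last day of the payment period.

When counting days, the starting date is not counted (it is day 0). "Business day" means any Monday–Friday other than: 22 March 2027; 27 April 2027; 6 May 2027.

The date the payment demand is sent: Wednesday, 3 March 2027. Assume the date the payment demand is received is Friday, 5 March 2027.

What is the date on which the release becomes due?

The last day of the payment period: 5 March 2027 + 15 days = 20 March 2027.
From Saturday, 20 March 2027, 15 business days (Mar 23, Mar 24, Mar 25, Mar 26, …, Apr 8, Apr 9, Apr 12, skipping weekends and the listed holiday on Mar 22) brings us to Monday, 12 April 2027, which is the date on which the release becomes due.

12 April 2027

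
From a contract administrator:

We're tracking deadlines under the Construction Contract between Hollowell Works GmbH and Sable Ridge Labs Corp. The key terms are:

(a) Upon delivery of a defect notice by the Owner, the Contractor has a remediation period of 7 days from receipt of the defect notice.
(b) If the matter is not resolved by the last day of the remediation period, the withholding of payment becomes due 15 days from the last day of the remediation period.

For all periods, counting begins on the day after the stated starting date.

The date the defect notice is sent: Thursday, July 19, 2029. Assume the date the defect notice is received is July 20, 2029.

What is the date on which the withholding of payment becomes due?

Adding 7 calendar days to July 20, 2029 gives July 27, 2029, which is the last day of the remediation period.
The date on which the withholding of payment becomes due: July 27, 2029 + 15 days = August 11, 2029.

August 11, 2029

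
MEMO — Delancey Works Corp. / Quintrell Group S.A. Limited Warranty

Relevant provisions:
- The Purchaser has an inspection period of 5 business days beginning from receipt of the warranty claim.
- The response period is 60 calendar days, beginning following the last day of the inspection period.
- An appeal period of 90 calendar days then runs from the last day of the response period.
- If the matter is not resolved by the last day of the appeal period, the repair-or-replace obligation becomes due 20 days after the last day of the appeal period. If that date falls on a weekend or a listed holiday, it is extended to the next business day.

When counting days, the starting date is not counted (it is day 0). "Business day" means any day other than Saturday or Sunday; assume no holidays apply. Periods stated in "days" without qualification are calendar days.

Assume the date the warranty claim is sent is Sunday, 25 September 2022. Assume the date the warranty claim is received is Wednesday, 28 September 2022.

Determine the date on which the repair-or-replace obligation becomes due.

24 March 2023

From Wednesday, 28 September 2022, 5 business days (Sep 29, Sep 30, Oct 3, Oct 4, Oct 5, skipping weekends) brings us to Wednesday, 5 October 2022, which is the last day of the inspection period.
The last day of the response period: 5 October 2022 + 60 days = 4 December 2022.
The last day of the appeal period: 90 calendar days after 4 December 2022 is 4 March 2023.
Adding 20 calendar days to 4 March 2023 gives 24 March 2023, which is the date on which the repair-or-replace obligation becomes due. 24 March 2023 is a Friday, so no roll-forward applies.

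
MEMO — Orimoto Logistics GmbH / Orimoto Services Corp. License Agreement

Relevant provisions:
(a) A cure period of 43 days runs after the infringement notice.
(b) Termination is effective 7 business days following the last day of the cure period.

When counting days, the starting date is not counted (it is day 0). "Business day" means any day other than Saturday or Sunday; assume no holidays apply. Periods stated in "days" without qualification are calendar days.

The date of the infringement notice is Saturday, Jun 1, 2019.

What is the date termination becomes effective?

The last day of the cure period: Jun 1, 2019 + 43 days = Jul 14, 2019.
The date termination becomes effective: counting 7 business days from Sunday, Jul 14, 2019 (Jul 15, Jul 16, Jul 17, Jul 18, Jul 19, Jul 22, Jul 23, skipping weekends) reaches Tuesday, Jul 23, 2019.

Jul 23, 2019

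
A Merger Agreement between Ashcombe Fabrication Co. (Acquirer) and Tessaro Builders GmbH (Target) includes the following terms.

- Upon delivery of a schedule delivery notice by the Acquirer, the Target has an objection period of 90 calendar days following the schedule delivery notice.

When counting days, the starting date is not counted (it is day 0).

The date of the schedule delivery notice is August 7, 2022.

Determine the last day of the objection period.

The last day of the objection period: 90 calendar days after August 7, 2022 is November 5, 2022.

November 5, 2022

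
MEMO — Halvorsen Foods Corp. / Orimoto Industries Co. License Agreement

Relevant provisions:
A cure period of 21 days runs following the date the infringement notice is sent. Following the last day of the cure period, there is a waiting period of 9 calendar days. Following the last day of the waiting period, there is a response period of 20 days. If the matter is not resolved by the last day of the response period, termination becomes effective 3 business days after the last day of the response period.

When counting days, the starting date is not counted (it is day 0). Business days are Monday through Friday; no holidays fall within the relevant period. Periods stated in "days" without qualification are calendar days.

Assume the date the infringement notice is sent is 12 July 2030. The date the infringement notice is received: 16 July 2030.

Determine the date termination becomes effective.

4 September 2030

The last day of the cure period: 12 July 2030 + 21 days = 2 August 2030.
Adding 9 calendar days to 2 August 2030 gives 11 August 2030, which is the last day of the waiting period.
The last day of the response period: 11 August 2030 + 20 days = 31 August 2030.
The date termination becomes effective: 3 business days after Saturday, 31 August 2030, skipping weekends — Sep 2, Sep 3, Sep 4 — lands on Wednesday, 4 September 2030.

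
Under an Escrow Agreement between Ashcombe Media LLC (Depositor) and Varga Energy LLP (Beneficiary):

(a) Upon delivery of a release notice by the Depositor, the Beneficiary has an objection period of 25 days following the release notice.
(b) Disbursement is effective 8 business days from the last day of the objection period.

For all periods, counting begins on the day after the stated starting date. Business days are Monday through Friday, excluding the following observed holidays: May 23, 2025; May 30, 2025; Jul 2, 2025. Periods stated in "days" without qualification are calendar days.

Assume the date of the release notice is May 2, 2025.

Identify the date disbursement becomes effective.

Jun 9, 2025

Adding 25 calendar days to May 2, 2025 gives May 27, 2025, which is the last day of the objection period.
From Tuesday, May 27, 2025, 8 business days (May 28, May 29, Jun 2, Jun 3, Jun 4, Jun 5, Jun 6, Jun 9, skipping weekends and the listed holiday on May 30) brings us to Monday, Jun 9, 2025, which is the date disbursement becomes effective.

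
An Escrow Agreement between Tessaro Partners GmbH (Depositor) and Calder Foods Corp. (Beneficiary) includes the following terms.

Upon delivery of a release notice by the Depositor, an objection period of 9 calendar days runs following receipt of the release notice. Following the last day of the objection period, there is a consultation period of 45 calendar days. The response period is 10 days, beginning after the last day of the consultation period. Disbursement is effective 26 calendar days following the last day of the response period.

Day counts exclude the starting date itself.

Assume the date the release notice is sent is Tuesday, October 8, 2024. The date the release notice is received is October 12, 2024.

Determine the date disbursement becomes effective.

The last day of the objection period: 9 calendar days after October 12, 2024 is October 21, 2024.
Adding 45 calendar days to October 21, 2024 gives December 5, 2024, which is the last day of the consultation period.
Adding 10 calendar days to December 5, 2024 gives December 15, 2024, which is the last day of the response period.
The date disbursement becomes effective: December 15, 2024 + 26 days = January 10, 2025.

January 10, 2025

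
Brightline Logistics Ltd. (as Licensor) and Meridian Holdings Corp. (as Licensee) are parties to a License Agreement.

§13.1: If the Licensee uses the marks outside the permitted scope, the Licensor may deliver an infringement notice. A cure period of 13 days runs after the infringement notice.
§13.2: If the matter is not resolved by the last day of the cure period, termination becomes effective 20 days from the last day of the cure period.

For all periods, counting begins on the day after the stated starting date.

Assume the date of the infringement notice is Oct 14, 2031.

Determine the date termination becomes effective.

Adding 13 calendar days to Oct 14, 2031 gives Oct 27, 2031, which is the last day of the cure period.
The date termination becomes effective: 20 calendar days after Oct 27, 2031 is Nov 16, 2031.

Nov 16, 2031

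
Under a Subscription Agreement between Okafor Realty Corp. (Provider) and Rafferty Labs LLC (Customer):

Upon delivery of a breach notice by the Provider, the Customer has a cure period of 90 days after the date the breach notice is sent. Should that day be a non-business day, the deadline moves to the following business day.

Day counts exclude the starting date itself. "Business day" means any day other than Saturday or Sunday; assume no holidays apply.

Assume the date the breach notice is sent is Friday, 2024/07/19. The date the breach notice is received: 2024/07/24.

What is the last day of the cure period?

The last day of the cure period: 2024/07/19 + 90 days = 2024/10/17. 2024/10/17 is a Thursday, so no roll-forward applies.

2024/10/17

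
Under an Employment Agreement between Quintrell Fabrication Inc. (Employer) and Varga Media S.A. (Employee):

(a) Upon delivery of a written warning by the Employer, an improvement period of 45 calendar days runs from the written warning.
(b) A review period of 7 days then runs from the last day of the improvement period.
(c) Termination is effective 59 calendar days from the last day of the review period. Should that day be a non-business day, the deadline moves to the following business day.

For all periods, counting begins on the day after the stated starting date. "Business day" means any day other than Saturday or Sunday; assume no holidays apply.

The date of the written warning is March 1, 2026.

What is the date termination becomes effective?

June 22, 2026

The last day of the improvement period: 45 calendar days after March 1, 2026 is April 15, 2026.
The last day of the review period: April 15, 2026 + 7 days = April 22, 2026.
Adding 59 calendar days to April 22, 2026 gives June 20, 2026, which is the date termination becomes effective. That falls on a Saturday, so it rolls to the next business day, Monday, June 22, 2026.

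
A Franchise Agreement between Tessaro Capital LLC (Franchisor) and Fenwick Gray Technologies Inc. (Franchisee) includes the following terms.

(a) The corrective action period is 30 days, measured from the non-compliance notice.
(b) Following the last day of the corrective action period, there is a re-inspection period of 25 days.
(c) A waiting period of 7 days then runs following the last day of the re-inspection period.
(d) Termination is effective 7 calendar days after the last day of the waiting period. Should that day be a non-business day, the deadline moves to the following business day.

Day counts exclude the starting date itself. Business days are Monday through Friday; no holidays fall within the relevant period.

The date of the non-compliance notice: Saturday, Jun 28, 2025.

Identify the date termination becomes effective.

Sep 5, 2025

Adding 30 calendar days to Jun 28, 2025 gives Jul 28, 2025, which is the last day of the corrective action period.
Adding 25 calendar days to Jul 28, 2025 gives Aug 22, 2025, which is the last day of the re-inspection period.
Adding 7 calendar days to Aug 22, 2025 gives Aug 29, 2025, which is the last day of the waiting period.
The date termination becomes effective: Aug 29, 2025 + 7 days = Sep 5, 2025. Sep 5, 2025 is a Friday, so no roll-forward applies.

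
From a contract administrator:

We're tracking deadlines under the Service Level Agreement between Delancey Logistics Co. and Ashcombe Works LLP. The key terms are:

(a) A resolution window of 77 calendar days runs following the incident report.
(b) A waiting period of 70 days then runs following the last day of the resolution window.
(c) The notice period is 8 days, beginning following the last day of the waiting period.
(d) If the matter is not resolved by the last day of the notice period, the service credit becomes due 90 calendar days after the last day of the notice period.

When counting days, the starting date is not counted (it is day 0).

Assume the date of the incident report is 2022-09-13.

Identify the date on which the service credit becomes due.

Adding 77 calendar days to 2022-09-13 gives 2022-11-29, which is the last day of the resolution window.
The last day of the waiting period: 2022-11-29 + 70 days = 2023-02-07.
The last day of the notice period: 8 calendar days after 2023-02-07 is 2023-02-15.
The date on which the service credit becomes due: 90 calendar days after 2023-02-15 is 2023-05-16.

2023-05-16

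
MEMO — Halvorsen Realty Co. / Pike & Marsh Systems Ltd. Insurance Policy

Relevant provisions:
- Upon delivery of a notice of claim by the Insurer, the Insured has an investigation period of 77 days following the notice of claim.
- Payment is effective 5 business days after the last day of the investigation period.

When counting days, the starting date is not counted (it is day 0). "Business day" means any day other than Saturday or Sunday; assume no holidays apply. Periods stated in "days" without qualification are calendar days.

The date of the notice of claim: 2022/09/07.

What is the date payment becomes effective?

2022/11/30

The last day of the investigation period: 2022/09/07 + 77 days = 2022/11/23.
The date payment becomes effective: counting 5 business days from Wednesday, 2022/11/23 (Nov 24, Nov 25, Nov 28, Nov 29, Nov 30, skipping weekends) reaches Wednesday, 2022/11/30.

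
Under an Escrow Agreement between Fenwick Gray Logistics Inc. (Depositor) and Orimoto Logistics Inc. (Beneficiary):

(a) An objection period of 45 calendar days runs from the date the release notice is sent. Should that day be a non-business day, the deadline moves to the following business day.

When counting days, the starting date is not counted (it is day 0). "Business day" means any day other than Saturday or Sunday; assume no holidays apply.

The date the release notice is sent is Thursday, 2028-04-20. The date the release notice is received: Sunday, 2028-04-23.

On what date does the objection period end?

The last day of the objection period: 45 calendar days after 2028-04-20 is 2028-06-04. That falls on a Sunday, so it rolls to the next business day, Monday, 2028-06-05.

2028-06-05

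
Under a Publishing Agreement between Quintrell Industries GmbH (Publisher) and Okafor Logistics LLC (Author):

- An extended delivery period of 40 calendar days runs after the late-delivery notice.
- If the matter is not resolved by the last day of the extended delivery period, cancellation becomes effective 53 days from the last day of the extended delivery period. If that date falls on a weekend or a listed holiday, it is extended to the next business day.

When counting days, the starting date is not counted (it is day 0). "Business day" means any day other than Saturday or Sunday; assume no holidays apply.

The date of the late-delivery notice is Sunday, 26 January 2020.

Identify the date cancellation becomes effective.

The last day of the extended delivery period: 40 calendar days after 26 January 2020 is 6 March 2020.
The date cancellation becomes effective: 6 March 2020 + 53 days = 28 April 2020. 28 April 2020 is a Tuesday, so no roll-forward applies.

28 April 2020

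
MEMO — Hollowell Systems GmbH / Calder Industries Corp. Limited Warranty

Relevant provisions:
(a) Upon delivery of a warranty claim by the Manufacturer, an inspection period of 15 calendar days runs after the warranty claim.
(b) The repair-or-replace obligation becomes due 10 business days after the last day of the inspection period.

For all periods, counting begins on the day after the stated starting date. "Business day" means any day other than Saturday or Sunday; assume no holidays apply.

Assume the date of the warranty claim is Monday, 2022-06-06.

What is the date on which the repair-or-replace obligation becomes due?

2022-07-05

Adding 15 calendar days to 2022-06-06 gives 2022-06-21, which is the last day of the inspection period.
The date on which the repair-or-replace obligation becomes due: 10 business days after Tuesday, 2022-06-21, skipping weekends — Jun 22, Jun 23, Jun 24, Jun 27, Jun 28, Jun 29, Jun 30, Jul 1, Jul 4, Jul 5 — lands on Tuesday, 2022-07-05.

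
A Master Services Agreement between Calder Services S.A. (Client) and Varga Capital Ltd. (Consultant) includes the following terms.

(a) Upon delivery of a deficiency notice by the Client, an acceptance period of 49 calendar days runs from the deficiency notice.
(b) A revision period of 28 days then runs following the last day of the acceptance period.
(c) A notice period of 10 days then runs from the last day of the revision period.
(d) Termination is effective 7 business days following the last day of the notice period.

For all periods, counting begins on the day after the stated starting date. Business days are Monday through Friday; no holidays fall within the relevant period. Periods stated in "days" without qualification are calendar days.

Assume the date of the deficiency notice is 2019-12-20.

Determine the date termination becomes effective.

2020-03-25

Adding 49 calendar days to 2019-12-20 gives 2020-02-07, which is the last day of the acceptance period.
The last day of the revision period: 2020-02-07 + 28 days = 2020-03-06.
Adding 10 calendar days to 2020-03-06 gives 2020-03-16, which is the last day of the notice period.
The date termination becomes effective: counting 7 business days from Monday, 2020-03-16 (Mar 17, Mar 18, Mar 19, Mar 20, Mar 23, Mar 24, Mar 25, skipping weekends) reaches Wednesday, 2020-03-25.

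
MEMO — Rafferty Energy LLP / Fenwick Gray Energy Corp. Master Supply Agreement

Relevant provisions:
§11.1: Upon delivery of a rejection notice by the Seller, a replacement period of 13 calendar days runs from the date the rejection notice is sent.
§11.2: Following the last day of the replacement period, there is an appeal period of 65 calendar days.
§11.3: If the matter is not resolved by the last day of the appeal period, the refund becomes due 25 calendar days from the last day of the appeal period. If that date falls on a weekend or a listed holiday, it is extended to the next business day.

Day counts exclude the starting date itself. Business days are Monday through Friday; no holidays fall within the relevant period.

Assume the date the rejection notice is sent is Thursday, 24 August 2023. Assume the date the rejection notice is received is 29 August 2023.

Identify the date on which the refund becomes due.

5 December 2023

The last day of the replacement period: 13 calendar days after 24 August 2023 is 6 September 2023.
The last day of the appeal period: 6 September 2023 + 65 days = 10 November 2023.
The date on which the refund becomes due: 25 calendar days after 10 November 2023 is 5 December 2023. 5 December 2023 is a Tuesday, so no roll-forward applies.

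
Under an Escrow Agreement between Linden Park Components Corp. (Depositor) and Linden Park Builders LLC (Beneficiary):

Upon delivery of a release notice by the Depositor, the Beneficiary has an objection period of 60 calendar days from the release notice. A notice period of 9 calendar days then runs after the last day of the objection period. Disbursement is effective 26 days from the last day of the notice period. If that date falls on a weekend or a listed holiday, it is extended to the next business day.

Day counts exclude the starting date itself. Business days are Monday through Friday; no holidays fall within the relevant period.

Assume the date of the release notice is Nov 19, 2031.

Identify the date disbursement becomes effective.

Feb 23, 2032

The last day of the objection period: Nov 19, 2031 + 60 days = Jan 18, 2032.
The last day of the notice period: Jan 18, 2032 + 9 days = Jan 27, 2032.
The date disbursement becomes effective: Jan 27, 2032 + 26 days = Feb 22, 2032. That falls on a Sunday, so it rolls to the next business day, Monday, Feb 23, 2032.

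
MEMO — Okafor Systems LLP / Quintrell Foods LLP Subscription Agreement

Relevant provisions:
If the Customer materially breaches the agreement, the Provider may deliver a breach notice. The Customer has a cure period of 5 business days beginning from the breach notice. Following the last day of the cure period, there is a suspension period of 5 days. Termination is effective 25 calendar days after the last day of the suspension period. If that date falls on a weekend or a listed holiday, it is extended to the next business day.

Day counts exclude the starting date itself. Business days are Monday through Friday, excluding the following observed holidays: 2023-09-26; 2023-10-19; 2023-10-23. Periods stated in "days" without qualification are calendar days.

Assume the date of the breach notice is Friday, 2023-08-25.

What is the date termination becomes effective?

2023-10-02

The last day of the cure period: 5 business days after Friday, 2023-08-25, skipping weekends — Aug 28, Aug 29, Aug 30, Aug 31, Sep 1 — lands on Friday, 2023-09-01.
The last day of the suspension period: 5 calendar days after 2023-09-01 is 2023-09-06.
Adding 25 calendar days to 2023-09-06 gives 2023-10-01, which is the date termination becomes effective. That falls on a Sunday, so it rolls to the next business day, Monday, 2023-10-02.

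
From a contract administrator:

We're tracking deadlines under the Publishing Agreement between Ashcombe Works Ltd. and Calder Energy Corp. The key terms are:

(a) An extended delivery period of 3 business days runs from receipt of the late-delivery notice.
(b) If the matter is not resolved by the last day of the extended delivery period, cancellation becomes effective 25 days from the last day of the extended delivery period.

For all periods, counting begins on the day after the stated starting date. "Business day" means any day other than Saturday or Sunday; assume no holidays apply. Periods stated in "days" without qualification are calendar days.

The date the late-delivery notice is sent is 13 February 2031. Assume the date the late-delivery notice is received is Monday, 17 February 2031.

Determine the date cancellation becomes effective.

From Monday, 17 February 2031, 3 business days (Feb 18, Feb 19, Feb 20, skipping weekends) brings us to Thursday, 20 February 2031, which is the last day of the extended delivery period.
Adding 25 calendar days to 20 February 2031 gives 17 March 2031, which is the date cancellation becomes effective.

17 March 2031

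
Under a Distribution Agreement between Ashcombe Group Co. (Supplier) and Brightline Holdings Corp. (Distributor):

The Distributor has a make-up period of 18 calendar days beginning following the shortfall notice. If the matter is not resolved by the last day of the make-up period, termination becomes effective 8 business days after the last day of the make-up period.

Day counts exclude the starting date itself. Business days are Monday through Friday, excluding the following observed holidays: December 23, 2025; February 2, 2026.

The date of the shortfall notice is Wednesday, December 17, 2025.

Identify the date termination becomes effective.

January 14, 2026

The last day of the make-up period: 18 calendar days after December 17, 2025 is January 4, 2026.
The date termination becomes effective: 8 business days after Sunday, January 4, 2026, skipping weekends — Jan 5, Jan 6, Jan 7, Jan 8, Jan 9, Jan 12, Jan 13, Jan 14 — lands on Wednesday, January 14, 2026.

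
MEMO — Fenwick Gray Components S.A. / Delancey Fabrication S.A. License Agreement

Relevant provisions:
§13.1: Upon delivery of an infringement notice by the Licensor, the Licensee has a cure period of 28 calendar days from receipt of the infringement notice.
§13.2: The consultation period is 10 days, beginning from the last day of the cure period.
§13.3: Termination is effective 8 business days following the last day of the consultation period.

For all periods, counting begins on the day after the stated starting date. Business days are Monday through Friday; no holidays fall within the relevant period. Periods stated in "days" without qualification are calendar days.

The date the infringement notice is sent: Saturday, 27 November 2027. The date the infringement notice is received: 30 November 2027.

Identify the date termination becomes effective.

19 January 2028

The last day of the cure period: 30 November 2027 + 28 days = 28 December 2027.
Adding 10 calendar days to 28 December 2027 gives 7 January 2028, which is the last day of the consultation period.
From Friday, 7 January 2028, 8 business days (Jan 10, Jan 11, Jan 12, Jan 13, Jan 14, Jan 17, Jan 18, Jan 19, skipping weekends) brings us to Wednesday, 19 January 2028, which is the date termination becomes effective.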